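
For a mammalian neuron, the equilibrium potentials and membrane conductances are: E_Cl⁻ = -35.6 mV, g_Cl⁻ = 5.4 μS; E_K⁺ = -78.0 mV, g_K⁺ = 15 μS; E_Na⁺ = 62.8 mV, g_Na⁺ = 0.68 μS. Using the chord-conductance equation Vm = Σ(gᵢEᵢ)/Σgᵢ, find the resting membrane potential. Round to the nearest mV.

Σ gᵢEᵢ = 5.4·(-35.6) + 15·(-78.0) + 0.68·(62.8) = -1319.54
Σ gᵢ = 5.4 + 15 + 0.68 = 21.08
Vm = -1319.54 / 21.08 = -62.60 mV

-63 mV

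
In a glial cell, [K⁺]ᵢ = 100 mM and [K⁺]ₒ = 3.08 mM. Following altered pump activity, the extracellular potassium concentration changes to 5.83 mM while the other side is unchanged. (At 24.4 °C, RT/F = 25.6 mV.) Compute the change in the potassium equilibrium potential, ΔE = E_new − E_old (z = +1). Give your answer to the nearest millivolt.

E_old = (25.6/1)·ln(3.08/100) = -89.09 mV
E_new = (25.6/1)·ln(5.83/100) = -72.76 mV
ΔE = -72.76 − (-89.09) = 16.34 mV

16 mV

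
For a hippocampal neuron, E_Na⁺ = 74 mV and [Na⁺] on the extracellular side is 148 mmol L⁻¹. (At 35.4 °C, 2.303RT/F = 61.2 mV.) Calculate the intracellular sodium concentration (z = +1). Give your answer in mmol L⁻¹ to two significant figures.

Nernst: E = (61.2/1) · log₁₀([out]/[in]), so log₁₀([out]/[in]) = 74.0 × 1 / 61.2 = 1.2092.
[out]/[in] = 10^(1.2092) = 16.19.
[in] = 148 / 16.19 = 9.143 mmol L⁻¹.

9.1 mmol L⁻¹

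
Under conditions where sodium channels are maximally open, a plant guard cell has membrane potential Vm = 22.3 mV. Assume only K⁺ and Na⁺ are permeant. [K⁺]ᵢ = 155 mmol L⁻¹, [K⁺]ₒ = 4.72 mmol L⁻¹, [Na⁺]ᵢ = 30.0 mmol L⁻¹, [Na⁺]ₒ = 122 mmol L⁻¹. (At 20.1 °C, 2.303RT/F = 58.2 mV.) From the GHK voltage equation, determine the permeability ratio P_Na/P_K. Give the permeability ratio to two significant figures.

Let α = P_Na/P_K. GHK: Vm = 58.2·log₁₀[(Kₒ + α·Naₒ)/(Kᵢ + α·Naᵢ)].
10^(Vm/58.2) = 10^(22.3/58.2) = 2.4164
So 2.4164·(Kᵢ + α·Naᵢ) = Kₒ + α·Naₒ → α = (2.4164·155.0 − 4.72) / (122.0 − 2.4164·30.0)
α = (374.5 − 4.72) / (122.0 − 72.49) = 369.8/49.51 = 7.47

7.5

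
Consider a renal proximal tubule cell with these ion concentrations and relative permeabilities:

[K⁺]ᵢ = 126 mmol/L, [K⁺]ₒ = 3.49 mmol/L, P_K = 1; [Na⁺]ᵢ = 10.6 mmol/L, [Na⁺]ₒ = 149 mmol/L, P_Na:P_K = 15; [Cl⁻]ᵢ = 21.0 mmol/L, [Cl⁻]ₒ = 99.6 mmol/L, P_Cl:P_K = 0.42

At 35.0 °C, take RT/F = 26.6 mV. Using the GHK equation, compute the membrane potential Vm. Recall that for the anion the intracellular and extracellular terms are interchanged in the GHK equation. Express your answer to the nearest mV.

Vm = 26.6 · ln[(Σ P·[cation]ₒ + Σ P·[anion]ᵢ) / (Σ P·[cation]ᵢ + Σ P·[anion]ₒ)]
Numerator = 1×3.49 + 15×149 + 0.42×21.0 = 2247
Denominator = 1×126 + 15×10.6 + 0.42×99.6 = 326.8
Vm = 26.6 · ln(6.876) = 26.6 × (1.9280) = 51.29 mV

51 mV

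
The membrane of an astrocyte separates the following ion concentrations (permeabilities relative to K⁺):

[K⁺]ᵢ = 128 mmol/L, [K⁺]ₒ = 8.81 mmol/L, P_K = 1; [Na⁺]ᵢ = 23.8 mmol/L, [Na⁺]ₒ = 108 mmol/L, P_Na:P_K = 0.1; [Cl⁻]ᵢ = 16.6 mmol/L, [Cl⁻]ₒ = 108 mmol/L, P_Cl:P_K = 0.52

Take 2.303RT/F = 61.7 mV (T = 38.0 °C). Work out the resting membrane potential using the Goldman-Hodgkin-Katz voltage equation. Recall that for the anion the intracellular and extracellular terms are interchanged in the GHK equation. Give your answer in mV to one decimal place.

-50.6 mV

Vm = 61.7 · log₁₀[(Σ P·[cation]ₒ + Σ P·[anion]ᵢ) / (Σ P·[cation]ᵢ + Σ P·[anion]ₒ)]
Numerator = 1×8.81 + 0.1×108 + 0.52×16.6 = 28.24
Denominator = 1×128 + 0.1×23.8 + 0.52×108 = 186.5
Vm = 61.7 · log₁₀(0.1514) = 61.7 × (-0.8199) = -50.59 mV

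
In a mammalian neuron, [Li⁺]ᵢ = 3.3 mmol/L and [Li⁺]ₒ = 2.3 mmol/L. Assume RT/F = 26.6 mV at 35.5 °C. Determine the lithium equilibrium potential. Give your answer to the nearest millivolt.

E = (26.6/z) · ln([Li⁺]_out/[Li⁺]_in) with z = +1.
= (26.6/1) · ln(2.3/3.3) = 26.60 · ln(0.697)
= 26.60 · (-0.3610) = -9.60 mV

-10 mV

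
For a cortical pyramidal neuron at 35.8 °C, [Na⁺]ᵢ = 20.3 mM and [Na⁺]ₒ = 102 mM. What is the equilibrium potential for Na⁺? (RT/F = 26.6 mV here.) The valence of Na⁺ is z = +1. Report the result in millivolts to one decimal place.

42.9 mV

E = (26.6/z) · ln([Na⁺]_out/[Na⁺]_in) with z = +1.
= (26.6/1) · ln(102/20.3) = 26.60 · ln(5.025)
= 26.60 · (1.6144) = 42.94 mV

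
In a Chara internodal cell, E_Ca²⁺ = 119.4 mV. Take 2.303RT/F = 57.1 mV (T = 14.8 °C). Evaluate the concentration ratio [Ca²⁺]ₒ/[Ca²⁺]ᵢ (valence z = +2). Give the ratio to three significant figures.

log₁₀([out]/[in]) = E·z/(57.1) = 119.4 × 2 / 57.1 = 4.1821
[out]/[in] = 10^(4.1821) = 1.521e+04

15200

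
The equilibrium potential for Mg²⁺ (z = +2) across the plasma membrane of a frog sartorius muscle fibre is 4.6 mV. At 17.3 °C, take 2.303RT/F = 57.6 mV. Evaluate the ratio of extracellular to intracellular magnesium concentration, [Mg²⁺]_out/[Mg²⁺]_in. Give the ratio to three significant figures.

log₁₀([out]/[in]) = E·z/(57.6) = 4.6 × 2 / 57.6 = 0.1597
[out]/[in] = 10^(0.1597) = 1.445

1.44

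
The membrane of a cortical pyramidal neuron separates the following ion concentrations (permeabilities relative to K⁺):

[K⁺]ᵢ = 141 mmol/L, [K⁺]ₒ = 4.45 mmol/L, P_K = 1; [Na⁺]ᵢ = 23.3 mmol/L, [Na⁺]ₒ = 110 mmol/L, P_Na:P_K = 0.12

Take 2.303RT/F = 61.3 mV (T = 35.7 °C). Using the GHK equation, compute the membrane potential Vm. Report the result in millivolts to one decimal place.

Vm = 61.3 · log₁₀[(Σ P·[cation]ₒ + Σ P·[anion]ᵢ) / (Σ P·[cation]ᵢ + Σ P·[anion]ₒ)]
Numerator = 1×4.45 + 0.12×110 = 17.65
Denominator = 1×141 + 0.12×23.3 = 143.8
Vm = 61.3 · log₁₀(0.12274) = 61.3 × (-0.9110) = -55.84 mV

-55.8 mV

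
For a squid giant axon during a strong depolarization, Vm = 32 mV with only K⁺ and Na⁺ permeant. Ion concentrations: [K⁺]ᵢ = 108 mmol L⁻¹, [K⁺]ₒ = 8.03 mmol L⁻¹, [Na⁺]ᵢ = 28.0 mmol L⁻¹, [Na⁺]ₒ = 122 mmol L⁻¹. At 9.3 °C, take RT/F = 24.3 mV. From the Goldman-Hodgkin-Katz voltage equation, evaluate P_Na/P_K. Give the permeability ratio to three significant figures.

Let α = P_Na/P_K. GHK: Vm = 24.3·ln[(Kₒ + α·Naₒ)/(Kᵢ + α·Naᵢ)].
e^(Vm/24.3) = e^(32.0/24.3) = 3.7317
So 3.7317·(Kᵢ + α·Naᵢ) = Kₒ + α·Naₒ → α = (3.7317·108.0 − 8.03) / (122.0 − 3.7317·28.0)
α = (403 − 8.03) / (122.0 − 104.5) = 395/17.51 = 22.56

22.6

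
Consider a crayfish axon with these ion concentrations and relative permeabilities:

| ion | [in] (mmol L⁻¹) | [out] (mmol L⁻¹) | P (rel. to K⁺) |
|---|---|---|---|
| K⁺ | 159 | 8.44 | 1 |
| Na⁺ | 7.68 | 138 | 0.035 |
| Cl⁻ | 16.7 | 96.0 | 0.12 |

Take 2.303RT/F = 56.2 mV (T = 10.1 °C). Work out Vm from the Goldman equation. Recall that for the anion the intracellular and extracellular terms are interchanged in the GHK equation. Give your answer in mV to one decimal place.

-58.9 mV

Vm = 56.2 · log₁₀[(Σ P·[cation]ₒ + Σ P·[anion]ᵢ) / (Σ P·[cation]ᵢ + Σ P·[anion]ₒ)]
Numerator = 1×8.44 + 0.035×138 + 0.12×16.7 = 15.27
Denominator = 1×159 + 0.035×7.68 + 0.12×96.0 = 170.8
Vm = 56.2 · log₁₀(0.089432) = 56.2 × (-1.0485) = -58.93 mV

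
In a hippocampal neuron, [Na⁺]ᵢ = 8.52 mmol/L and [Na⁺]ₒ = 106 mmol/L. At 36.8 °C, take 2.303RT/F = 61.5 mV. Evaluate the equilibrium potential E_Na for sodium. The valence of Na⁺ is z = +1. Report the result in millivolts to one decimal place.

67.3 mV

E = (61.5/z) · log₁₀([Na⁺]_out/[Na⁺]_in) with z = +1.
= (61.5/1) · log₁₀(106/8.52) = 61.50 · log₁₀(12.44)
= 61.50 · (1.0949) = 67.33 mV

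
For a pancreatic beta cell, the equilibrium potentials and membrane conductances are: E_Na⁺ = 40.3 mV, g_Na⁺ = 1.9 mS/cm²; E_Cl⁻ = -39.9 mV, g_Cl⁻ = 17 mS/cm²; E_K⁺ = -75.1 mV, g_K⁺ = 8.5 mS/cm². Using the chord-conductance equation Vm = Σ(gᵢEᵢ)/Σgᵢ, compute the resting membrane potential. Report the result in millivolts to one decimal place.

-45.3 mV

Σ gᵢEᵢ = 1.9·(40.3) + 17·(-39.9) + 8.5·(-75.1) = -1240.08
Σ gᵢ = 1.9 + 17 + 8.5 = 27.4
Vm = -1240.08 / 27.4 = -45.26 mV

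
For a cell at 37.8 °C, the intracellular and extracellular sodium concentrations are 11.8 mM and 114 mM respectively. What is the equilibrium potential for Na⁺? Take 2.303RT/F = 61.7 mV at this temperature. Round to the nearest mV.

E = (61.7/z) · log₁₀([Na⁺]_out/[Na⁺]_in) with z = +1.
= (61.7/1) · log₁₀(114/11.8) = 61.70 · log₁₀(9.661)
= 61.70 · (0.9850) = 60.78 mV

61 mV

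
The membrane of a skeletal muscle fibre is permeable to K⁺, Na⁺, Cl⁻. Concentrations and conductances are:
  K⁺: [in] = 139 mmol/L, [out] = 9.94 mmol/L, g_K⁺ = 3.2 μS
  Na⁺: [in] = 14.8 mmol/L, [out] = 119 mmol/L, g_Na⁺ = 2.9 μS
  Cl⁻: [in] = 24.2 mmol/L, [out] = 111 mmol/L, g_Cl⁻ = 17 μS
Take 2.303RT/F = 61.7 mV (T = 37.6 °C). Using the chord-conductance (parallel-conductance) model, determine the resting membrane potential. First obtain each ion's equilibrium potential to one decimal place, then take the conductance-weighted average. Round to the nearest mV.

-33 mV

E_K⁺ = (61.7/1)·log₁₀(9.94/139) = -70.7 mV
E_Na⁺ = (61.7/1)·log₁₀(119/14.8) = 55.9 mV
E_Cl⁻ = (61.7/-1)·log₁₀(111/24.2) = -40.8 mV
Vm = (Σ gᵢEᵢ)/(Σ gᵢ) = (3.2·-70.7 + 2.9·55.9 + 17·-40.8) / (3.2 + 2.9 + 17)
= -757.73 / 23.1 = -32.80 mV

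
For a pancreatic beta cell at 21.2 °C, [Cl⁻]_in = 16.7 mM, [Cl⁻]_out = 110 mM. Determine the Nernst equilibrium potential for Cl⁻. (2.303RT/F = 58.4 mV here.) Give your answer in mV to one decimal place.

-47.8 mV

E = (58.4/z) · log₁₀([Cl⁻]_out/[Cl⁻]_in) with z = -1.
For an anion, dividing by z = -1 reverses the sign.
= (58.4/-1) · log₁₀(110/16.7) = -58.40 · log₁₀(6.587)
= -58.40 · (0.8187) = -47.81 mV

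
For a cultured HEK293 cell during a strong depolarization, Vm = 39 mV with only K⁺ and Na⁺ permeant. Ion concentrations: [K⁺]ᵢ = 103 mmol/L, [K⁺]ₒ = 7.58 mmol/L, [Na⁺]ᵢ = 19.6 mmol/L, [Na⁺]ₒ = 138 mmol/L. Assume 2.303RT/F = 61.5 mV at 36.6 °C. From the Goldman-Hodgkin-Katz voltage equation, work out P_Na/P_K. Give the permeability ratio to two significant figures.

8.1

Let α = P_Na/P_K. GHK: Vm = 61.5·log₁₀[(Kₒ + α·Naₒ)/(Kᵢ + α·Naᵢ)].
10^(Vm/61.5) = 10^(39.0/61.5) = 4.3067
So 4.3067·(Kᵢ + α·Naᵢ) = Kₒ + α·Naₒ → α = (4.3067·103.0 − 7.58) / (138.0 − 4.3067·19.6)
α = (443.6 − 7.58) / (138.0 − 84.41) = 436/53.59 = 8.136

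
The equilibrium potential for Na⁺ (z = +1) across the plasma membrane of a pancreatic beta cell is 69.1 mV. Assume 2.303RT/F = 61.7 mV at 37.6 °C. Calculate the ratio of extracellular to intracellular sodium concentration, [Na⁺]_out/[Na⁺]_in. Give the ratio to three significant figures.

13.2

log₁₀([out]/[in]) = E·z/(61.7) = 69.1 × 1 / 61.7 = 1.1199
[out]/[in] = 10^(1.1199) = 13.18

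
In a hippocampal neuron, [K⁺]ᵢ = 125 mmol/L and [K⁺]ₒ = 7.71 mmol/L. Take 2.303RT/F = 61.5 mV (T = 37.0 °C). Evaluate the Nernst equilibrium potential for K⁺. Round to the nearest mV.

E = (61.5/z) · log₁₀([K⁺]_out/[K⁺]_in) with z = +1.
= (61.5/1) · log₁₀(7.71/125) = 61.50 · log₁₀(0.06168)
= 61.50 · (-1.2099) = -74.41 mV

-74 mV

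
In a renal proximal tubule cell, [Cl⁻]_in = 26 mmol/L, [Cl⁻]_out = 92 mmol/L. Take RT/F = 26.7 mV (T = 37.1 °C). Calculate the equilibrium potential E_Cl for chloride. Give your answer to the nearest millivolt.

-34 mV

E = (26.7/z) · ln([Cl⁻]_out/[Cl⁻]_in) with z = -1.
For an anion, dividing by z = -1 reverses the sign.
= (26.7/-1) · ln(92/26) = -26.70 · ln(3.538)
= -26.70 · (1.2637) = -33.74 mV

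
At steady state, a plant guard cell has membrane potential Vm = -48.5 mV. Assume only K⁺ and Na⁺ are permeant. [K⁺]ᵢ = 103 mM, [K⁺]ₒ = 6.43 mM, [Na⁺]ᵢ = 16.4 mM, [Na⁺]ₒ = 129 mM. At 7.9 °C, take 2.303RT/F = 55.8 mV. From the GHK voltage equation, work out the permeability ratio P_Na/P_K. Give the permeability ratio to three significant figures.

0.0591

Let α = P_Na/P_K. GHK: Vm = 55.8·log₁₀[(Kₒ + α·Naₒ)/(Kᵢ + α·Naᵢ)].
10^(Vm/55.8) = 10^(-48.5/55.8) = 0.13515
So 0.13515·(Kᵢ + α·Naᵢ) = Kₒ + α·Naₒ → α = (0.13515·103.0 − 6.43) / (129.0 − 0.13515·16.4)
α = (13.92 − 6.43) / (129.0 − 2.217) = 7.491/126.8 = 0.05908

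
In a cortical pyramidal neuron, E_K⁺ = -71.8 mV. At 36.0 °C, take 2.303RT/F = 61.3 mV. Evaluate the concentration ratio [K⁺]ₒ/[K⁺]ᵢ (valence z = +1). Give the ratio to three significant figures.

log₁₀([out]/[in]) = E·z/(61.3) = -71.8 × 1 / 61.3 = -1.1713
[out]/[in] = 10^(-1.1713) = 0.06741

0.0674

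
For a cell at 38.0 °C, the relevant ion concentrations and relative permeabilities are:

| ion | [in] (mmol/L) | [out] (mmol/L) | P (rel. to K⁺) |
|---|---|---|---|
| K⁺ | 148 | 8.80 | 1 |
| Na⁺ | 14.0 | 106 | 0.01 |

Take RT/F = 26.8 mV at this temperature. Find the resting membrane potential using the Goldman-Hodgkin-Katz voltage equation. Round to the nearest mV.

Vm = 26.8 · ln[(Σ P·[cation]ₒ + Σ P·[anion]ᵢ) / (Σ P·[cation]ᵢ + Σ P·[anion]ₒ)]
Numerator = 1×8.80 + 0.01×106 = 9.86
Denominator = 1×148 + 0.01×14.0 = 148.1
Vm = 26.8 · ln(0.066559) = 26.8 × (-2.7097) = -72.62 mV

-73 mV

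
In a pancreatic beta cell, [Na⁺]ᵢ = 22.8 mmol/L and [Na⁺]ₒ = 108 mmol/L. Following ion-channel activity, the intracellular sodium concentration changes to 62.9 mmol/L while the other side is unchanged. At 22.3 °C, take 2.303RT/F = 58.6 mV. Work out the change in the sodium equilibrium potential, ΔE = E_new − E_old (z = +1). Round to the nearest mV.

E_old = (58.6/1)·log₁₀(108/22.8) = 39.58 mV
E_new = (58.6/1)·log₁₀(108/62.9) = 13.76 mV
ΔE = 13.76 − (39.58) = -25.83 mV

-26 mV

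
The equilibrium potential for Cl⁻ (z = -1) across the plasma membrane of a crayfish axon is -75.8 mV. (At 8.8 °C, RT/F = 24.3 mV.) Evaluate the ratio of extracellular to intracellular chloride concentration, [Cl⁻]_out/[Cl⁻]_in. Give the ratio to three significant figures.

ln([out]/[in]) = E·z/(24.3) = -75.8 × -1 / 24.3 = 3.1193
[out]/[in] = e^(3.1193) = 22.63

22.6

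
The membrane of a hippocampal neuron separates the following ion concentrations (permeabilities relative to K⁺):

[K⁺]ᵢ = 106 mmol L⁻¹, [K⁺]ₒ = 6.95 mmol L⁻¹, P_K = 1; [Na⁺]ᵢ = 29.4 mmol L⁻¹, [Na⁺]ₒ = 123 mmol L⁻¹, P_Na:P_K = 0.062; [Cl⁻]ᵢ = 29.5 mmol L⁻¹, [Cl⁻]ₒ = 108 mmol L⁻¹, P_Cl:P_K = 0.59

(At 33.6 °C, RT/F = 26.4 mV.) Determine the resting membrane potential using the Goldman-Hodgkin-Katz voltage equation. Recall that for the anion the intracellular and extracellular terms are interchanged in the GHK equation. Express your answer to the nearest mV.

-44 mV

Vm = 26.4 · ln[(Σ P·[cation]ₒ + Σ P·[anion]ᵢ) / (Σ P·[cation]ᵢ + Σ P·[anion]ₒ)]
Numerator = 1×6.95 + 0.062×123 + 0.59×29.5 = 31.98
Denominator = 1×106 + 0.062×29.4 + 0.59×108 = 171.5
Vm = 26.4 · ln(0.18643) = 26.4 × (-1.6797) = -44.34 mV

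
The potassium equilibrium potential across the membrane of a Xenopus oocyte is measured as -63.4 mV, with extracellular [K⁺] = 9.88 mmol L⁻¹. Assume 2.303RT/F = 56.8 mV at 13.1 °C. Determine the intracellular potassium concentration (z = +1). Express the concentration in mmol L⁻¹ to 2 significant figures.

130 mmol L⁻¹

Nernst: E = (56.8/1) · log₁₀([out]/[in]), so log₁₀([out]/[in]) = -63.4 × 1 / 56.8 = -1.1162.
[out]/[in] = 10^(-1.1162) = 0.07652.
[in] = 9.88 / 0.07652 = 129.1 mmol L⁻¹.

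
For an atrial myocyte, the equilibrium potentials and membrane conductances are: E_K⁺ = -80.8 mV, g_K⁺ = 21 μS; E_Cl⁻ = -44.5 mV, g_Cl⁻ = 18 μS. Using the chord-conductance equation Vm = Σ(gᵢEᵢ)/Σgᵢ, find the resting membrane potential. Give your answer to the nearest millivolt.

-64 mV

Σ gᵢEᵢ = 21·(-80.8) + 18·(-44.5) = -2497.80
Σ gᵢ = 21 + 18 = 39
Vm = -2497.80 / 39 = -64.05 mV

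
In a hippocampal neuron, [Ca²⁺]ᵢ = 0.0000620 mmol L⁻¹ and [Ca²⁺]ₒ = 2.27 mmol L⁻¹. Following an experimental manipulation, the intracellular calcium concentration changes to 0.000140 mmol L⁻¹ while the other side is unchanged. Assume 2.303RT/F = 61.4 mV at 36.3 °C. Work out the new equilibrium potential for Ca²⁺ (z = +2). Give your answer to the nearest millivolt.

129 mV

After the shift: [Ca²⁺]_out = 2.27, [Ca²⁺]_in = 0.000140 mmol L⁻¹.
E_new = (61.4/2)·log₁₀(2.27/0.000140) = 30.70 · (4.2099) = 129.24 mV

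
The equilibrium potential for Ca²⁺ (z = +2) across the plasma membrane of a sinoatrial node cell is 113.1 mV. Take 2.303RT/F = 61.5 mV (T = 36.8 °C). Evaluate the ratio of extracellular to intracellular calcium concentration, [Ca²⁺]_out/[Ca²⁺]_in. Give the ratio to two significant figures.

log₁₀([out]/[in]) = E·z/(61.5) = 113.1 × 2 / 61.5 = 3.6780
[out]/[in] = 10^(3.6780) = 4765

4800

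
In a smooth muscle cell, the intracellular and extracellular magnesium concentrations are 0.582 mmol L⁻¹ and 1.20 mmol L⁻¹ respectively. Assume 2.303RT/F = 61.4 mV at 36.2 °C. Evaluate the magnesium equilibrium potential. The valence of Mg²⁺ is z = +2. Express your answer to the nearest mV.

E = (61.4/z) · log₁₀([Mg²⁺]_out/[Mg²⁺]_in) with z = +2.
= (61.4/2) · log₁₀(1.20/0.582) = 30.70 · log₁₀(2.062)
= 30.70 · (0.3143) = 9.65 mV

10 mV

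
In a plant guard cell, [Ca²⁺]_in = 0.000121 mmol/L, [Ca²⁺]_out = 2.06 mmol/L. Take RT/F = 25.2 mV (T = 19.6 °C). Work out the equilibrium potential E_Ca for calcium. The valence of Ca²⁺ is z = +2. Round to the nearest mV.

E = (25.2/z) · ln([Ca²⁺]_out/[Ca²⁺]_in) with z = +2.
= (25.2/2) · ln(2.06/0.000121) = 12.60 · ln(1.702e+04)
= 12.60 · (9.7424) = 122.75 mV

123 mV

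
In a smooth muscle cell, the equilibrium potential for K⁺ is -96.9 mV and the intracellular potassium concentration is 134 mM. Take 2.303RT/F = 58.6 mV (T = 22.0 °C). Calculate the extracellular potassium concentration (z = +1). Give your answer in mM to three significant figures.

Nernst: E = (58.6/1) · log₁₀([out]/[in]), so log₁₀([out]/[in]) = -96.9 × 1 / 58.6 = -1.6536.
[out]/[in] = 10^(-1.6536) = 0.0222.
[out] = 0.0222 × 134 = 2.975 mM.

2.98 mM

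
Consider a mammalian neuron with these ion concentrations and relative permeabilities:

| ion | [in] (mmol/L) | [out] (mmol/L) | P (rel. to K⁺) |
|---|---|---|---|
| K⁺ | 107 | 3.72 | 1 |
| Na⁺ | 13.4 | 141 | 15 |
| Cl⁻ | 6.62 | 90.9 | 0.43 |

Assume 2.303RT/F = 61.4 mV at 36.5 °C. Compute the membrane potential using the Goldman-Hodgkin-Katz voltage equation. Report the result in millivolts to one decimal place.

Vm = 61.4 · log₁₀[(Σ P·[cation]ₒ + Σ P·[anion]ᵢ) / (Σ P·[cation]ᵢ + Σ P·[anion]ₒ)]
Numerator = 1×3.72 + 15×141 + 0.43×6.62 = 2122
Denominator = 1×107 + 15×13.4 + 0.43×90.9 = 347.1
Vm = 61.4 · log₁₀(6.1125) = 61.4 × (0.7862) = 48.27 mV

48.3 mV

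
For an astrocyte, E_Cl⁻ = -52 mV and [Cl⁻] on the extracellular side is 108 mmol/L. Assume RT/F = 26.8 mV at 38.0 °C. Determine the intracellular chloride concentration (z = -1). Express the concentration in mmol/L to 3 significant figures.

15.5 mmol/L

Nernst: E = (26.8/-1) · ln([out]/[in]), so ln([out]/[in]) = -52.0 × -1 / 26.8 = 1.9403.
[out]/[in] = e^(1.9403) = 6.961.
[in] = 108 / 6.961 = 15.52 mmol/L.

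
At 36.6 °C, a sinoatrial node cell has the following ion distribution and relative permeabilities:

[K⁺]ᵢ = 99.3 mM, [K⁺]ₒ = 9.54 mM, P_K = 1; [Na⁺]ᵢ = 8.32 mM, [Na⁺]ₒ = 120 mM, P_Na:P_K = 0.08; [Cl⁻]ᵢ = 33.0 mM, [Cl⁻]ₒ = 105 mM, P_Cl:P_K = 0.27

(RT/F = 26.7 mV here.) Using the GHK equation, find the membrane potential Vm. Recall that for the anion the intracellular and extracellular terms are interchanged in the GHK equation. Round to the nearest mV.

Vm = 26.7 · ln[(Σ P·[cation]ₒ + Σ P·[anion]ᵢ) / (Σ P·[cation]ᵢ + Σ P·[anion]ₒ)]
Numerator = 1×9.54 + 0.08×120 + 0.27×33.0 = 28.05
Denominator = 1×99.3 + 0.08×8.32 + 0.27×105 = 128.3
Vm = 26.7 · ln(0.2186) = 26.7 × (-1.5205) = -40.60 mV

-41 mV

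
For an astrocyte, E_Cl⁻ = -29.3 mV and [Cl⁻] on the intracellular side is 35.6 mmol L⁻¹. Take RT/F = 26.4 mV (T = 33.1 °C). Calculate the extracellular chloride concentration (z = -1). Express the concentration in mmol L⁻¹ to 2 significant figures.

110 mmol L⁻¹

Nernst: E = (26.4/-1) · ln([out]/[in]), so ln([out]/[in]) = -29.3 × -1 / 26.4 = 1.1098.
[out]/[in] = e^(1.1098) = 3.034.
[out] = 3.034 × 35.6 = 108 mmol L⁻¹.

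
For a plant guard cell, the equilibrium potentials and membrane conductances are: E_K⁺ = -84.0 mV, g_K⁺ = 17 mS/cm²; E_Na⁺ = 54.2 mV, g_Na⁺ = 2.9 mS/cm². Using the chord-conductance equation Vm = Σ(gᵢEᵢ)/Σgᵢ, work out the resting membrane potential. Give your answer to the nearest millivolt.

Σ gᵢEᵢ = 17·(-84.0) + 2.9·(54.2) = -1270.82
Σ gᵢ = 17 + 2.9 = 19.9
Vm = -1270.82 / 19.9 = -63.86 mV

-64 mV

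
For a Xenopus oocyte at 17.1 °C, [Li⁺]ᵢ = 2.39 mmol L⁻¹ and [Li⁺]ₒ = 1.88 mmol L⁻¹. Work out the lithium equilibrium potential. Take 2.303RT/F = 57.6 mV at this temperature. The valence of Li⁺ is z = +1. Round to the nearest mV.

E = (57.6/z) · log₁₀([Li⁺]_out/[Li⁺]_in) with z = +1.
= (57.6/1) · log₁₀(1.88/2.39) = 57.60 · log₁₀(0.7866)
= 57.60 · (-0.1042) = -6.00 mV

-6 mV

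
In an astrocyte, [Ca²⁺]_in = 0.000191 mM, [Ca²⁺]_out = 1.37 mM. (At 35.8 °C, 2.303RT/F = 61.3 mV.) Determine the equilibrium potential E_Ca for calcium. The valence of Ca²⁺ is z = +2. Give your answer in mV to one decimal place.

E = (61.3/z) · log₁₀([Ca²⁺]_out/[Ca²⁺]_in) with z = +2.
= (61.3/2) · log₁₀(1.37/0.000191) = 30.65 · log₁₀(7173)
= 30.65 · (3.8557) = 118.18 mV

118.2 mV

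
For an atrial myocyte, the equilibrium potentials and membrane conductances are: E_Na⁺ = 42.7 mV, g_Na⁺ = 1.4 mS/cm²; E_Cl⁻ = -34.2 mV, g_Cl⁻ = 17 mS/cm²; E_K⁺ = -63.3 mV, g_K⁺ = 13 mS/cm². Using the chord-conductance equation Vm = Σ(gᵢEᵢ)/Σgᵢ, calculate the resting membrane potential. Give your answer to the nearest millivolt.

-43 mV

Σ gᵢEᵢ = 1.4·(42.7) + 17·(-34.2) + 13·(-63.3) = -1344.52
Σ gᵢ = 1.4 + 17 + 13 = 31.4
Vm = -1344.52 / 31.4 = -42.82 mV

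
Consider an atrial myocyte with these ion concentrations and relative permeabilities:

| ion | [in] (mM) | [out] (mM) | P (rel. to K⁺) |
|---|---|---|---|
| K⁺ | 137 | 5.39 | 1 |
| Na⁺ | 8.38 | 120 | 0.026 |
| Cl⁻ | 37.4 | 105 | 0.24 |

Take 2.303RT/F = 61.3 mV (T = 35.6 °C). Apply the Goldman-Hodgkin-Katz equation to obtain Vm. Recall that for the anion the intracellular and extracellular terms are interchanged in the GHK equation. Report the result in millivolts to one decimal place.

Vm = 61.3 · log₁₀[(Σ P·[cation]ₒ + Σ P·[anion]ᵢ) / (Σ P·[cation]ᵢ + Σ P·[anion]ₒ)]
Numerator = 1×5.39 + 0.026×120 + 0.24×37.4 = 17.49
Denominator = 1×137 + 0.026×8.38 + 0.24×105 = 162.4
Vm = 61.3 · log₁₀(0.10766) = 61.3 × (-0.9679) = -59.33 mV

-59.3 mV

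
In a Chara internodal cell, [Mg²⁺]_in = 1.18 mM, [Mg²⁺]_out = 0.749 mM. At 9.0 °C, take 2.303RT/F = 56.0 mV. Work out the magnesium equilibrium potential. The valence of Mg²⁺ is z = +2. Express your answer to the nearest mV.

E = (56.0/z) · log₁₀([Mg²⁺]_out/[Mg²⁺]_in) with z = +2.
= (56.0/2) · log₁₀(0.749/1.18) = 28.00 · log₁₀(0.6347)
= 28.00 · (-0.1974) = -5.53 mV

-6 mV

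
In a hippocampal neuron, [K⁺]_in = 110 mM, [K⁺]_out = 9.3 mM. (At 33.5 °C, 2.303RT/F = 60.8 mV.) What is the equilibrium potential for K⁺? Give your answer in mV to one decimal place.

E = (60.8/z) · log₁₀([K⁺]_out/[K⁺]_in) with z = +1.
= (60.8/1) · log₁₀(9.3/110) = 60.80 · log₁₀(0.08455)
= 60.80 · (-1.0729) = -65.23 mV

-65.2 mV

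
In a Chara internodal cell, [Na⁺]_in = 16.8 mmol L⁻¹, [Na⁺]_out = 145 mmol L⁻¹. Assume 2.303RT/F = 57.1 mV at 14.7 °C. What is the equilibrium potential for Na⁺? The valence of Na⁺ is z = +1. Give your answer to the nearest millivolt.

53 mV

E = (57.1/z) · log₁₀([Na⁺]_out/[Na⁺]_in) with z = +1.
= (57.1/1) · log₁₀(145/16.8) = 57.10 · log₁₀(8.631)
= 57.10 · (0.9361) = 53.45 mV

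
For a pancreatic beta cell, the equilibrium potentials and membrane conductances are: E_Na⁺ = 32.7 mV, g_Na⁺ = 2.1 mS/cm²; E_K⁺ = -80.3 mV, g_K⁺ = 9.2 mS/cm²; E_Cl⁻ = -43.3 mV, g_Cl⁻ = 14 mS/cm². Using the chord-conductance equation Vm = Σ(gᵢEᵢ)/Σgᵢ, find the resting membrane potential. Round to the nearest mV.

Σ gᵢEᵢ = 2.1·(32.7) + 9.2·(-80.3) + 14·(-43.3) = -1276.29
Σ gᵢ = 2.1 + 9.2 + 14 = 25.3
Vm = -1276.29 / 25.3 = -50.45 mV

-50 mV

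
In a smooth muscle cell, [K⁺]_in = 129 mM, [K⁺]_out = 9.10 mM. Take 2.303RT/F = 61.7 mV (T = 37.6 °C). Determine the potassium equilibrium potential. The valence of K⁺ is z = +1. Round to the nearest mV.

-71 mV

E = (61.7/z) · log₁₀([K⁺]_out/[K⁺]_in) with z = +1.
= (61.7/1) · log₁₀(9.10/129) = 61.70 · log₁₀(0.07054)
= 61.70 · (-1.1515) = -71.05 mV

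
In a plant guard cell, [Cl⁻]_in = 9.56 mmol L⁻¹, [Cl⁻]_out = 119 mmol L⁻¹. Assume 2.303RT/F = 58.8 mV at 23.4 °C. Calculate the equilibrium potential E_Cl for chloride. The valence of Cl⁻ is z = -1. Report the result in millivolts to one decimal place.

-64.4 mV

E = (58.8/z) · log₁₀([Cl⁻]_out/[Cl⁻]_in) with z = -1.
For an anion, dividing by z = -1 reverses the sign.
= (58.8/-1) · log₁₀(119/9.56) = -58.80 · log₁₀(12.45)
= -58.80 · (1.0951) = -64.39 mV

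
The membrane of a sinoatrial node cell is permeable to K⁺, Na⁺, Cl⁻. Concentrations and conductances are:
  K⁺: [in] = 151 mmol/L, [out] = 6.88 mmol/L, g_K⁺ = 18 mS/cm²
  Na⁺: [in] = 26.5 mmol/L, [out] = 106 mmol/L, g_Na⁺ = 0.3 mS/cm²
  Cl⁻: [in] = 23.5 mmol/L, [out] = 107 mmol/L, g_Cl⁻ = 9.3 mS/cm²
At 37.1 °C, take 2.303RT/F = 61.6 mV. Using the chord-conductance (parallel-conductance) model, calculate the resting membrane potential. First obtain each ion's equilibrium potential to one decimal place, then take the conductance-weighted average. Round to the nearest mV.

-67 mV

E_K⁺ = (61.6/1)·log₁₀(6.88/151) = -82.6 mV
E_Na⁺ = (61.6/1)·log₁₀(106/26.5) = 37.1 mV
E_Cl⁻ = (61.6/-1)·log₁₀(107/23.5) = -40.6 mV
Vm = (Σ gᵢEᵢ)/(Σ gᵢ) = (18·-82.6 + 0.3·37.1 + 9.3·-40.6) / (18 + 0.3 + 9.3)
= -1853.25 / 27.6 = -67.15 mV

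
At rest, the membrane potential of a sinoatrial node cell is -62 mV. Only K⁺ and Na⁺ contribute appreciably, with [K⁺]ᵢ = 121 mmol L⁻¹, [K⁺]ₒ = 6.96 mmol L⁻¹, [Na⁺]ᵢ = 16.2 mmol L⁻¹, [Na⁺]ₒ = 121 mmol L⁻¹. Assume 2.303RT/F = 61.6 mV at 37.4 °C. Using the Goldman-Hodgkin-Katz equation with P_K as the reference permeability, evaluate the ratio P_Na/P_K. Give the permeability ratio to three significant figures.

Let α = P_Na/P_K. GHK: Vm = 61.6·log₁₀[(Kₒ + α·Naₒ)/(Kᵢ + α·Naᵢ)].
10^(Vm/61.6) = 10^(-62.0/61.6) = 0.098516
So 0.098516·(Kᵢ + α·Naᵢ) = Kₒ + α·Naₒ → α = (0.098516·121.0 − 6.96) / (121.0 − 0.098516·16.2)
α = (11.92 − 6.96) / (121.0 − 1.596) = 4.96/119.4 = 0.04154

0.0415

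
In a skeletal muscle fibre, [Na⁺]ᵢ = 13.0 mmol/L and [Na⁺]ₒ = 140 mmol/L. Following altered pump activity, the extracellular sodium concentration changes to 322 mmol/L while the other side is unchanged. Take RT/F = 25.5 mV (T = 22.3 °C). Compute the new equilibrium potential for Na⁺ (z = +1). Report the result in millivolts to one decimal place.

81.8 mV

After the shift: [Na⁺]_out = 322, [Na⁺]_in = 13.0 mmol/L.
E_new = (25.5/1)·ln(322/13.0) = 25.50 · (3.2096) = 81.84 mV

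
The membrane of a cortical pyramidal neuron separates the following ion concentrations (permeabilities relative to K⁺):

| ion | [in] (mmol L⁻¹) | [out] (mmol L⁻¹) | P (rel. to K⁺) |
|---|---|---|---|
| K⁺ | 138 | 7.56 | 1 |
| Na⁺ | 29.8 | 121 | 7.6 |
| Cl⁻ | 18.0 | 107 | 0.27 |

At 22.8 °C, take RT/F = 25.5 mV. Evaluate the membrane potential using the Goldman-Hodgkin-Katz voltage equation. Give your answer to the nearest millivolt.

Vm = 25.5 · ln[(Σ P·[cation]ₒ + Σ P·[anion]ᵢ) / (Σ P·[cation]ᵢ + Σ P·[anion]ₒ)]
Numerator = 1×7.56 + 7.6×121 + 0.27×18.0 = 932
Denominator = 1×138 + 7.6×29.8 + 0.27×107 = 393.4
Vm = 25.5 · ln(2.3693) = 25.5 × (0.8626) = 22.00 mV

22 mV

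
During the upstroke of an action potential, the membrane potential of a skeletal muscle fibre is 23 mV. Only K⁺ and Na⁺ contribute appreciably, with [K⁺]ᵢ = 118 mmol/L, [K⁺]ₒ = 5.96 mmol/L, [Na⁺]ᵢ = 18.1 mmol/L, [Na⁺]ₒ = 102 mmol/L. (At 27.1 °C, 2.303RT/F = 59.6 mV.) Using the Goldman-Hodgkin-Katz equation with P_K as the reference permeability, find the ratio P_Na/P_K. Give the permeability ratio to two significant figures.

Let α = P_Na/P_K. GHK: Vm = 59.6·log₁₀[(Kₒ + α·Naₒ)/(Kᵢ + α·Naᵢ)].
10^(Vm/59.6) = 10^(23.0/59.6) = 2.4317
So 2.4317·(Kᵢ + α·Naᵢ) = Kₒ + α·Naₒ → α = (2.4317·118.0 − 5.96) / (102.0 − 2.4317·18.1)
α = (286.9 − 5.96) / (102.0 − 44.01) = 281/57.99 = 4.846

4.8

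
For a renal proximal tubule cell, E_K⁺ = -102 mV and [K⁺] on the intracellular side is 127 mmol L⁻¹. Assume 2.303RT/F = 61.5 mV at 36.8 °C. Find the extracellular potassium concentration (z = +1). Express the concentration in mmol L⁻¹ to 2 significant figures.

2.8 mmol L⁻¹

Nernst: E = (61.5/1) · log₁₀([out]/[in]), so log₁₀([out]/[in]) = -102.0 × 1 / 61.5 = -1.6585.
[out]/[in] = 10^(-1.6585) = 0.02195.
[out] = 0.02195 × 127 = 2.788 mmol L⁻¹.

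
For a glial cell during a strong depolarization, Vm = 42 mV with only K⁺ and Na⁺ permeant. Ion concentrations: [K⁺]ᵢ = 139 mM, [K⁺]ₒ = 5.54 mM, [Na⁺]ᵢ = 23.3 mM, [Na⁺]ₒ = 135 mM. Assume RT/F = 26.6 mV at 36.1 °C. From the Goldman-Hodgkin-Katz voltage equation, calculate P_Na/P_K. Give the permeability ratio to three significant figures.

30.4

Let α = P_Na/P_K. GHK: Vm = 26.6·ln[(Kₒ + α·Naₒ)/(Kᵢ + α·Naᵢ)].
e^(Vm/26.6) = e^(42.0/26.6) = 4.8498
So 4.8498·(Kᵢ + α·Naᵢ) = Kₒ + α·Naₒ → α = (4.8498·139.0 − 5.54) / (135.0 − 4.8498·23.3)
α = (674.1 − 5.54) / (135.0 − 113) = 668.6/22 = 30.39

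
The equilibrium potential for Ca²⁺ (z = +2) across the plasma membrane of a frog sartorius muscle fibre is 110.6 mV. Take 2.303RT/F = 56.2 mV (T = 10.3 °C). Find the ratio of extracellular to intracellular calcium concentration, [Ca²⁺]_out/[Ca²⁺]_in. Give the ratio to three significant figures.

8630

log₁₀([out]/[in]) = E·z/(56.2) = 110.6 × 2 / 56.2 = 3.9359
[out]/[in] = 10^(3.9359) = 8629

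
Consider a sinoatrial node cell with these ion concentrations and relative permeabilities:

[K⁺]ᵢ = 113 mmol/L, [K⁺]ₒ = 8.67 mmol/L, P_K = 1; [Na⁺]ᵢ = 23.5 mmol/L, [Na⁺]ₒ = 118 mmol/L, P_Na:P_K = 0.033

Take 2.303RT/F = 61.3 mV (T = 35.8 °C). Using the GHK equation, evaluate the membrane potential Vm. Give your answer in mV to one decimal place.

-58.7 mV

Vm = 61.3 · log₁₀[(Σ P·[cation]ₒ + Σ P·[anion]ᵢ) / (Σ P·[cation]ᵢ + Σ P·[anion]ₒ)]
Numerator = 1×8.67 + 0.033×118 = 12.56
Denominator = 1×113 + 0.033×23.5 = 113.8
Vm = 61.3 · log₁₀(0.11043) = 61.3 × (-0.9569) = -58.66 mV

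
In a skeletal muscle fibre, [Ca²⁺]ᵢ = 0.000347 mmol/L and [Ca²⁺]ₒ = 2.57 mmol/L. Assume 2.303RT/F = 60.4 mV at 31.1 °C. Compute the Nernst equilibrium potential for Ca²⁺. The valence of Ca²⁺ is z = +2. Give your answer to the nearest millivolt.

117 mV

E = (60.4/z) · log₁₀([Ca²⁺]_out/[Ca²⁺]_in) with z = +2.
= (60.4/2) · log₁₀(2.57/0.000347) = 30.20 · log₁₀(7406)
= 30.20 · (3.8696) = 116.86 mV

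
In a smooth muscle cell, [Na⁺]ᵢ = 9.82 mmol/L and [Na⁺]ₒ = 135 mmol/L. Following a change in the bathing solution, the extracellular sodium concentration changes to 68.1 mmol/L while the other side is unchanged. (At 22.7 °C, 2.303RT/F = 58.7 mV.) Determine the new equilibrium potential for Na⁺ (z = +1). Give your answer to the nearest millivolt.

49 mV

After the shift: [Na⁺]_out = 68.1, [Na⁺]_in = 9.82 mmol/L.
E_new = (58.7/1)·log₁₀(68.1/9.82) = 58.70 · (0.8410) = 49.37 mV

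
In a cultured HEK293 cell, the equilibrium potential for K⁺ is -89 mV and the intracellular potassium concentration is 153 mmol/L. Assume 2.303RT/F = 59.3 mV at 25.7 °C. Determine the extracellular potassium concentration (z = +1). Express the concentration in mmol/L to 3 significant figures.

Nernst: E = (59.3/1) · log₁₀([out]/[in]), so log₁₀([out]/[in]) = -89.0 × 1 / 59.3 = -1.5008.
[out]/[in] = 10^(-1.5008) = 0.03156.
[out] = 0.03156 × 153 = 4.829 mmol/L.

4.83 mmol/L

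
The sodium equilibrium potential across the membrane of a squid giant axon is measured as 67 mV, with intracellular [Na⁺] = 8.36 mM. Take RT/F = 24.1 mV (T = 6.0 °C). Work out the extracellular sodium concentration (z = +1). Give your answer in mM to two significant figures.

Nernst: E = (24.1/1) · ln([out]/[in]), so ln([out]/[in]) = 67.0 × 1 / 24.1 = 2.7801.
[out]/[in] = e^(2.7801) = 16.12.
[out] = 16.12 × 8.36 = 134.8 mM.

130 mM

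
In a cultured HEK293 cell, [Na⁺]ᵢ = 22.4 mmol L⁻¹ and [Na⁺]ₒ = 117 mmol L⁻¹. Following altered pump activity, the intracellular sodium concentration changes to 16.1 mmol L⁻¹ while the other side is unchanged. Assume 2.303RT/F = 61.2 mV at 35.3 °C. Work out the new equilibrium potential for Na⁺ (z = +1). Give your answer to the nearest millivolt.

53 mV

After the shift: [Na⁺]_out = 117, [Na⁺]_in = 16.1 mmol L⁻¹.
E_new = (61.2/1)·log₁₀(117/16.1) = 61.20 · (0.8614) = 52.72 mV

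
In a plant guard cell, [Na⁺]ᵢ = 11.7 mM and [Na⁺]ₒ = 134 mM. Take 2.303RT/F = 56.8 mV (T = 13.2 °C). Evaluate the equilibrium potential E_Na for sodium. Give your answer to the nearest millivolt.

E = (56.8/z) · log₁₀([Na⁺]_out/[Na⁺]_in) with z = +1.
= (56.8/1) · log₁₀(134/11.7) = 56.80 · log₁₀(11.45)
= 56.80 · (1.0589) = 60.15 mV

60 mV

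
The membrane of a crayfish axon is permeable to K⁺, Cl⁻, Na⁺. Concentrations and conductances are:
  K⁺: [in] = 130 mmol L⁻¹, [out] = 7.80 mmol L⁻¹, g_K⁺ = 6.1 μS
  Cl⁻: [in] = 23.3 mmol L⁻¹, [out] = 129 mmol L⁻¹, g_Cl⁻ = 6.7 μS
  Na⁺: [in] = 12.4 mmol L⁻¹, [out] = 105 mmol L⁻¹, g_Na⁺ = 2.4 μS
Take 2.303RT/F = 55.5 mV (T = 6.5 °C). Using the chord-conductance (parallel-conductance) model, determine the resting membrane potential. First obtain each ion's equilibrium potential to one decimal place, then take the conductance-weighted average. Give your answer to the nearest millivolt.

E_K⁺ = (55.5/1)·log₁₀(7.80/130) = -67.8 mV
E_Cl⁻ = (55.5/-1)·log₁₀(129/23.3) = -41.2 mV
E_Na⁺ = (55.5/1)·log₁₀(105/12.4) = 51.5 mV
Vm = (Σ gᵢEᵢ)/(Σ gᵢ) = (6.1·-67.8 + 6.7·-41.2 + 2.4·51.5) / (6.1 + 6.7 + 2.4)
= -566.02 / 15.2 = -37.24 mV

-37 mV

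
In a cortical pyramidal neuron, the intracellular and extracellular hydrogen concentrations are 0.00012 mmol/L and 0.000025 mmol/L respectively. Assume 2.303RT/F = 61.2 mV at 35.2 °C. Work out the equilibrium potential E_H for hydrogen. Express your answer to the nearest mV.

E = (61.2/z) · log₁₀([H⁺]_out/[H⁺]_in) with z = +1.
= (61.2/1) · log₁₀(0.000025/0.00012) = 61.20 · log₁₀(0.2083)
= 61.20 · (-0.6812) = -41.69 mV

-42 mV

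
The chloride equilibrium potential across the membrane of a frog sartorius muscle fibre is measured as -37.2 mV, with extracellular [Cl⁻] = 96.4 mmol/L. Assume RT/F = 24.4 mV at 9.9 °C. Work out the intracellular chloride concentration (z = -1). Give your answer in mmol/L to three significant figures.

21.0 mmol/L

Nernst: E = (24.4/-1) · ln([out]/[in]), so ln([out]/[in]) = -37.2 × -1 / 24.4 = 1.5246.
[out]/[in] = e^(1.5246) = 4.593.
[in] = 96.4 / 4.593 = 20.99 mmol/L.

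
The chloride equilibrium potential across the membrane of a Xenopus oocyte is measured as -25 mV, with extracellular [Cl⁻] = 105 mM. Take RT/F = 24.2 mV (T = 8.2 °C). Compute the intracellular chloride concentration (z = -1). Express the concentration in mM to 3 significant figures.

37.4 mM

Nernst: E = (24.2/-1) · ln([out]/[in]), so ln([out]/[in]) = -25.0 × -1 / 24.2 = 1.0331.
[out]/[in] = e^(1.0331) = 2.81.
[in] = 105 / 2.81 = 37.37 mM.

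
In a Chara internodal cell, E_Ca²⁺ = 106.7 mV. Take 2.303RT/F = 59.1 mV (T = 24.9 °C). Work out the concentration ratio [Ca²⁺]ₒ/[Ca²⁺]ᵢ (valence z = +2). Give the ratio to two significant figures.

log₁₀([out]/[in]) = E·z/(59.1) = 106.7 × 2 / 59.1 = 3.6108
[out]/[in] = 10^(3.6108) = 4082

4100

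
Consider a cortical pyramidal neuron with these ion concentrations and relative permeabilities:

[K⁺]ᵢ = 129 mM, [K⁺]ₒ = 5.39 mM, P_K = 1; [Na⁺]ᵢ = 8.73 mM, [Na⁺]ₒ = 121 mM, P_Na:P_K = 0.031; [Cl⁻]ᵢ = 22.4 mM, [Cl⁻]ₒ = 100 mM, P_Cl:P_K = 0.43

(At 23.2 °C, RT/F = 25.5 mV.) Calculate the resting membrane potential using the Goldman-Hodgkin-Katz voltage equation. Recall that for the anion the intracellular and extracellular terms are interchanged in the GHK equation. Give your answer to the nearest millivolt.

Vm = 25.5 · ln[(Σ P·[cation]ₒ + Σ P·[anion]ᵢ) / (Σ P·[cation]ᵢ + Σ P·[anion]ₒ)]
Numerator = 1×5.39 + 0.031×121 + 0.43×22.4 = 18.77
Denominator = 1×129 + 0.031×8.73 + 0.43×100 = 172.3
Vm = 25.5 · ln(0.10897) = 25.5 × (-2.2166) = -56.52 mV

-57 mV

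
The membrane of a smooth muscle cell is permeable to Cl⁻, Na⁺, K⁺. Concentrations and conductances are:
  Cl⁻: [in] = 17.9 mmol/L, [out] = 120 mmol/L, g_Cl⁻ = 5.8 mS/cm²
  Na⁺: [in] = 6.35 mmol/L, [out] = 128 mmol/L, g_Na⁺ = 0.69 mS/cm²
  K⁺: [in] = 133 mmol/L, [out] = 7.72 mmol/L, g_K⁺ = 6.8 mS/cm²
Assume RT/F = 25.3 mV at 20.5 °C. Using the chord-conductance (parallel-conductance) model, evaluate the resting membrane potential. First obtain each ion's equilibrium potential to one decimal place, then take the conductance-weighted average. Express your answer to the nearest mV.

E_Cl⁻ = (25.3/-1)·ln(120/17.9) = -48.1 mV
E_Na⁺ = (25.3/1)·ln(128/6.35) = 76.0 mV
E_K⁺ = (25.3/1)·ln(7.72/133) = -72.0 mV
Vm = (Σ gᵢEᵢ)/(Σ gᵢ) = (5.8·-48.1 + 0.69·76.0 + 6.8·-72.0) / (5.8 + 0.69 + 6.8)
= -716.14 / 13.29 = -53.89 mV

-54 mV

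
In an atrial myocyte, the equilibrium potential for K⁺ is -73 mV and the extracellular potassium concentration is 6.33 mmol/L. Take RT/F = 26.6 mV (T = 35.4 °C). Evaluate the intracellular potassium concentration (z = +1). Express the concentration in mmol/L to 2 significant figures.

Nernst: E = (26.6/1) · ln([out]/[in]), so ln([out]/[in]) = -73.0 × 1 / 26.6 = -2.7444.
[out]/[in] = e^(-2.7444) = 0.06429.
[in] = 6.33 / 0.06429 = 98.46 mmol/L.

98 mmol/L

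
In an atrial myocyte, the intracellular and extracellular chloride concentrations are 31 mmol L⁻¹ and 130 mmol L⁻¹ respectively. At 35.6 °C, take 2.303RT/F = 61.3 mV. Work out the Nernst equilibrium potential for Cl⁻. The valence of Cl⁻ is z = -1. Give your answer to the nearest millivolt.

-38 mV

E = (61.3/z) · log₁₀([Cl⁻]_out/[Cl⁻]_in) with z = -1.
For an anion, dividing by z = -1 reverses the sign.
= (61.3/-1) · log₁₀(130/31) = -61.30 · log₁₀(4.194)
= -61.30 · (0.6226) = -38.16 mV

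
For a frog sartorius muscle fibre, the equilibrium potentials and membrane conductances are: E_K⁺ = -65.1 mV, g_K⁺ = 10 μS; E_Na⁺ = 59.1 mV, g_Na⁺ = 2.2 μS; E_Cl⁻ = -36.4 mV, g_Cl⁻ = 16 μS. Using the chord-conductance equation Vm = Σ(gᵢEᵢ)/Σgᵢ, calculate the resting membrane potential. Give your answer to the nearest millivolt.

-39 mV

Σ gᵢEᵢ = 10·(-65.1) + 2.2·(59.1) + 16·(-36.4) = -1103.38
Σ gᵢ = 10 + 2.2 + 16 = 28.2
Vm = -1103.38 / 28.2 = -39.13 mV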